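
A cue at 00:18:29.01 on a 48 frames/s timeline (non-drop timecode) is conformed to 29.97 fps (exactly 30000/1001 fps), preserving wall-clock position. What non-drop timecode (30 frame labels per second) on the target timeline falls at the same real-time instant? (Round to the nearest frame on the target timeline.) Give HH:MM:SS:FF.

00:18:27:27

Source frame index: (0×3600 + 18×60 + 29) × 48 + 1 = 53233.
Real time: 53233 / (48) = 53233/48 s.
Target frame: (53233/48) × (30000/1001) = 33270625/1001 ≈ 33237.388 → 33237.
At 30 labels/s: frame 33237 → 00:18:27:27.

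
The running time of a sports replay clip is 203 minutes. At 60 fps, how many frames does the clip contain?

203 min = 12180 s.
Frames = 12180 × 60 = 730800.

730800 frames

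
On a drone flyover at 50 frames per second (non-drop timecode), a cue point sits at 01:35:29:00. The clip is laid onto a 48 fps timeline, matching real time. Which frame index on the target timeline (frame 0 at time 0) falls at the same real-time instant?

frame 274992

Source frame index: (1×3600 + 35×60 + 29) × 50 + 0 = 286450.
Real time: 286450 / (50) = 5729 s.
Target frame: (5729) × (48) = 274992.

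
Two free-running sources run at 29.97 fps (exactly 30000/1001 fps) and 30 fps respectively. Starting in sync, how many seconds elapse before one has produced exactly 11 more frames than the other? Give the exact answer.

11011/30 seconds

The gap grows by |30 − 30000/1001| = 30/1001 frames per second.
Time for a 11-frame gap: 11 ÷ (30/1001) = 11011/30 s.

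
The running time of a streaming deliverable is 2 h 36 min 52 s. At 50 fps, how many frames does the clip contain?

470600 frames

2 h 36 min 52 s = 9412 s.
Frames = 9412 × 50 = 470600.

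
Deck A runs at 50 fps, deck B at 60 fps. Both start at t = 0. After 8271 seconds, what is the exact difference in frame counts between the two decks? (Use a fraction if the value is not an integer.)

A emits 50 × 8271 = 413550 frames; B emits 60 × 8271 = 496260.
Difference = 82710 frames; B is ahead of A.

82710 frames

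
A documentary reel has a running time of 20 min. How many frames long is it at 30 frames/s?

36000 frames

20 min = 1200 s.
Frames = 1200 × 30 = 36000.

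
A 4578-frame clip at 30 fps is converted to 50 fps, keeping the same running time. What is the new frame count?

7630 frames

Target frames = source frames × (target rate / source rate) = 4578 × (50)/(30) = 4578 × 5/3 = 7630.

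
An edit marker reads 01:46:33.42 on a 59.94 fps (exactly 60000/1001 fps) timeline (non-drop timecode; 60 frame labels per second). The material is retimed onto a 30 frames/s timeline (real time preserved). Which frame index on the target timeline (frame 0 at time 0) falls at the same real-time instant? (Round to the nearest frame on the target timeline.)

Source frame index: (1×3600 + 46×60 + 33) × 60 + 42 = 383622.
Real time: 383622 / (60000/1001) = 64000937/10000 s.
Target frame: (64000937/10000) × (30) = 192002811/1000 ≈ 192002.811 → 192003.

frame 192003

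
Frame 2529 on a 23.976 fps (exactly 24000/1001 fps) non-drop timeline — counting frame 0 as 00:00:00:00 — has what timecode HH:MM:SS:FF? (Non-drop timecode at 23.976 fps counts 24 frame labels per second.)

2529 ÷ 24 = 105 full seconds, remainder 9 frames.
105 s = 0 h 1 min 45 s.
Timecode: 00:01:45:09.

00:01:45:09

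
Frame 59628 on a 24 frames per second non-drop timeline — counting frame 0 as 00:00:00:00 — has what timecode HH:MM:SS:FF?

00:41:24:12

59628 ÷ 24 = 2484 full seconds, remainder 12 frames.
2484 s = 0 h 41 min 24 s.
Timecode: 00:41:24:12.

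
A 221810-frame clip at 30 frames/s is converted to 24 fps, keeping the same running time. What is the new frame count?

177448 frames

Target frames = source frames × (target rate / source rate) = 221810 × (24)/(30) = 221810 × 4/5 = 177448.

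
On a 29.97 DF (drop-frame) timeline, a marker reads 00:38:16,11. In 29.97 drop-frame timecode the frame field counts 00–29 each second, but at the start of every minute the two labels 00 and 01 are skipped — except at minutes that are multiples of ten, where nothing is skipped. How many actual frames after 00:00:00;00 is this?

68821

Complete 10-minute blocks: 3, each 17982 frames → 53946.
Remaining 8 whole minutes in the current block: 1800 + 7 × 1798 = 14386 frames.
Within the current minute: 16 × 30 + 11 − 2 = 489 (labels ;00/;01 skipped at this minute). Total = 53946 + 14386 + 489 = 68821.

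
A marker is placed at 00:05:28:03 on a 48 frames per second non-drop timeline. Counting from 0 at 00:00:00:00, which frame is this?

15747

Total seconds to the label: (0 × 3600 + 5 × 60 + 28) = 328.
Frame index = 328 × 48 + 3 = 15747.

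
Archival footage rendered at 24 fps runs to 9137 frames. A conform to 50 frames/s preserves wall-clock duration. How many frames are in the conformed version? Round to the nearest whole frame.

Frames at target rate = 9137 × (50) / (24) = 228425/12 ≈ 19035.417.
Nearest whole frame: 19035.

19035 frames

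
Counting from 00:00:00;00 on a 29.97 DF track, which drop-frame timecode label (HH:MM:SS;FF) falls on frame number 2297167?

21:17:28;27

Each 10-minute DF block holds 10 × 60 × 30 − 9 × 2 = 17982 frames. 2297167 ÷ 17982 → 127 full blocks, remainder 13453.
Within the partial block the first minute is 1800 frames and each further minute 1798, so 7 further minute boundaries passed. Total skipped labels = 18 × 127 + 2 × 7 = 2300.
Non-drop label index = 2297167 + 2300 = 2299467; at 30 labels/s that is 21:17:28:27, i.e. DF 21:17:28;27.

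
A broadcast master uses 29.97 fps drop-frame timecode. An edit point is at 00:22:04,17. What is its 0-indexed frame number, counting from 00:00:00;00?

Complete 10-minute blocks: 2, each 17982 frames → 35964.
Remaining 2 whole minutes in the current block: 1800 + 1 × 1798 = 3598 frames.
Within the current minute: 4 × 30 + 17 − 2 = 135 (labels ;00/;01 skipped at this minute). Total = 35964 + 3598 + 135 = 39697.

39697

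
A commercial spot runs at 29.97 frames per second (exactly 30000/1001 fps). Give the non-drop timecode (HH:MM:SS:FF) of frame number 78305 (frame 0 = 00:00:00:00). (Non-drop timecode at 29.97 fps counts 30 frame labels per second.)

78305 ÷ 30 = 2610 full seconds, remainder 5 frames.
2610 s = 0 h 43 min 30 s.
Timecode: 00:43:30:05.

00:43:30:05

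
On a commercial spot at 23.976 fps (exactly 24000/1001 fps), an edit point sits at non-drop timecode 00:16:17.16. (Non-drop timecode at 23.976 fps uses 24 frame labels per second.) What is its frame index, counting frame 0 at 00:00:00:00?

Total seconds to the label: (0 × 3600 + 16 × 60 + 17) = 977.
Frame index = 977 × 24 + 16 = 23464.

frame 23464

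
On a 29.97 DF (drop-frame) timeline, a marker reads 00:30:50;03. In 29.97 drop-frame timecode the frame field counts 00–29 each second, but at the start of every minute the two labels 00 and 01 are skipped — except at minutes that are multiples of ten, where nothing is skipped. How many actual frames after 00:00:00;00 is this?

As if non-drop at 30 labels/s: (0 × 3600 + 30 × 60 + 50) × 30 + 3 = 55503.
Minute boundaries passed: 30; those not divisible by 10: 30 − 3 = 27; dropped labels = 2 × 27 = 54.
Actual frame index = 55503 − 54 = 55449.

55449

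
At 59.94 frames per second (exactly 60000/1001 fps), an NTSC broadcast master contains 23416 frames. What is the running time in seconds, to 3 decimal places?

390.657 seconds

Running time = 23416 × 1001/60000 = 2929927/7500 s ≈ 390.657 s.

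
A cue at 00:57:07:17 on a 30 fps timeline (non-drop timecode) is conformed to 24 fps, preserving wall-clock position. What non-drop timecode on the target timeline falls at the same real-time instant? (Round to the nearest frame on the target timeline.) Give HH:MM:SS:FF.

Source frame index: (0×3600 + 57×60 + 7) × 30 + 17 = 102827.
Real time: 102827 / (30) = 102827/30 s.
Target frame: (102827/30) × (24) = 411308/5 ≈ 82261.600 → 82262.
At 24 labels/s: frame 82262 → 00:57:07:14.

00:57:07:14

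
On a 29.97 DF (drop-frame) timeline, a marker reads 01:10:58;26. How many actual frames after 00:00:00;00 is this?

127640

As if non-drop at 30 labels/s: (1 × 3600 + 10 × 60 + 58) × 30 + 26 = 127766.
Minute boundaries passed: 70; those not divisible by 10: 70 − 7 = 63; dropped labels = 2 × 63 = 126.
Actual frame index = 127766 − 126 = 127640.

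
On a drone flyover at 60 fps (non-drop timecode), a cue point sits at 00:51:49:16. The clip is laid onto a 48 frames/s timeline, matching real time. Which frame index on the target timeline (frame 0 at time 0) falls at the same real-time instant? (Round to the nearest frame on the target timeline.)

frame 149245

Source frame index: (0×3600 + 51×60 + 49) × 60 + 16 = 186556.
Real time: 186556 / (60) = 46639/15 s.
Target frame: (46639/15) × (48) = 746224/5 ≈ 149244.800 → 149245.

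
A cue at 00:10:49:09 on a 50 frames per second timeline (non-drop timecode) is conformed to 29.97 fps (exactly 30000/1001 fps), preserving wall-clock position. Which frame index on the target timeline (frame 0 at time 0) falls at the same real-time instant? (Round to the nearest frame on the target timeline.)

frame 19456

Source frame index: (0×3600 + 10×60 + 49) × 50 + 9 = 32459.
Real time: 32459 / (50) = 32459/50 s.
Target frame: (32459/50) × (30000/1001) = 2782200/143 ≈ 19455.944 → 19456.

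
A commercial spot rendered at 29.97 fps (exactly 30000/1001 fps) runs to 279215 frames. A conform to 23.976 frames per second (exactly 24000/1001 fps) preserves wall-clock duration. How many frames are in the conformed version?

Target frames = source frames × (target rate / source rate) = 279215 × (24000/1001)/(30000/1001) = 279215 × 4/5 = 223372.

223372 frames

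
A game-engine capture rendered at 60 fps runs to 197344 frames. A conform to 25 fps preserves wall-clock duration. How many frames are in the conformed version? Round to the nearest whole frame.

Frames at target rate = 197344 × (25) / (60) = 246680/3 ≈ 82226.667.
Nearest whole frame: 82227.

82227 frames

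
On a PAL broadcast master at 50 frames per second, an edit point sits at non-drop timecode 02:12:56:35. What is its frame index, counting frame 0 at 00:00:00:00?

398835

Total seconds to the label: (2 × 3600 + 12 × 60 + 56) = 7976.
Frame index = 7976 × 50 + 35 = 398835.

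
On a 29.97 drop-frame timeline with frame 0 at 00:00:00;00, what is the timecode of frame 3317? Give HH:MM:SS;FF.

Ten DF minutes hold 17982 frames, so frame 3317 lies in block 0 (frames 0–17981) with 3317 frames into that block.
The block's first minute is 1800 frames and the rest 1798 each; 3317 frames reaches minute 1, so 0 × 18 + 1 × 2 = 2 labels have been skipped so far.
Adding those back, label number 3317 + 2 = 3319 at 30 labels/s is 110 s + 19 f = 0 h 1 min 50 s frame 19, i.e. 00:01:50;19.

00:01:50;19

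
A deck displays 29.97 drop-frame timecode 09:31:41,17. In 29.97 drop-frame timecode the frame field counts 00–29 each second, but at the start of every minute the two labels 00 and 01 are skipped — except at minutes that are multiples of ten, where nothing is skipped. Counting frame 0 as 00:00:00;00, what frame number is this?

Complete 10-minute blocks: 57, each 17982 frames → 1024974.
Remaining 1 whole minute in the current block: 1800 + 0 × 1798 = 1800 frames.
Within the current minute: 41 × 30 + 17 − 2 = 1245 (labels ;00/;01 skipped at this minute). Total = 1024974 + 1800 + 1245 = 1028019.

1028019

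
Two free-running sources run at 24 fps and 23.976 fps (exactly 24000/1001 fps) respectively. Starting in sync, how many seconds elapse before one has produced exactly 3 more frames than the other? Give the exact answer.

The gap grows by |24000/1001 − 24| = 24/1001 frames per second.
Time for a 3-frame gap: 3 ÷ (24/1001) = 125.125 s.

125.125 seconds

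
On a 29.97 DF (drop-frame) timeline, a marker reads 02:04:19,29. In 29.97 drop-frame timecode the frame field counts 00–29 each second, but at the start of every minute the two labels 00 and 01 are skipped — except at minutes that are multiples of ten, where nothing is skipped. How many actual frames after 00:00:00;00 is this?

223575

Complete 10-minute blocks: 12, each 17982 frames → 215784.
Remaining 4 whole minutes in the current block: 1800 + 3 × 1798 = 7194 frames.
Within the current minute: 19 × 30 + 29 − 2 = 597 (labels ;00/;01 skipped at this minute). Total = 215784 + 7194 + 597 = 223575.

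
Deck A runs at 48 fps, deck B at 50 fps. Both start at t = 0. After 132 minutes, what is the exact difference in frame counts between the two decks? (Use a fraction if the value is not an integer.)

132 min = 7920 s.
A emits 48 × 7920 = 380160 frames; B emits 50 × 7920 = 396000.
Difference = 15840 frames; B is ahead of A.

15840 frames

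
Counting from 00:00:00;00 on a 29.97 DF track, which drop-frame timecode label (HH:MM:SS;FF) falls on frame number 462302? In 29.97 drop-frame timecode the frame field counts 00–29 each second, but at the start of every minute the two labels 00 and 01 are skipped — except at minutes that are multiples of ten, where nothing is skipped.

04:17:05;16

Ten DF minutes hold 17982 frames, so frame 462302 lies in block 25 (frames 449550–467531) with 12752 frames into that block.
The block's first minute is 1800 frames and the rest 1798 each; 12752 frames reaches minute 7, so 25 × 18 + 7 × 2 = 464 labels have been skipped so far.
Adding those back, label number 462302 + 464 = 462766 at 30 labels/s is 15425 s + 16 f = 4 h 17 min 5 s frame 16, i.e. 04:17:05;16.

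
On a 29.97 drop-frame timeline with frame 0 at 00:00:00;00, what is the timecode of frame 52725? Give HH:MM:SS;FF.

Ten DF minutes hold 17982 frames, so frame 52725 lies in block 2 (frames 35964–53945) with 16761 frames into that block.
The block's first minute is 1800 frames and the rest 1798 each; 16761 frames reaches minute 9, so 2 × 18 + 9 × 2 = 54 labels have been skipped so far.
Adding those back, label number 52725 + 54 = 52779 at 30 labels/s is 1759 s + 9 f = 0 h 29 min 19 s frame 9, i.e. 00:29:19;09.

00:29:19;09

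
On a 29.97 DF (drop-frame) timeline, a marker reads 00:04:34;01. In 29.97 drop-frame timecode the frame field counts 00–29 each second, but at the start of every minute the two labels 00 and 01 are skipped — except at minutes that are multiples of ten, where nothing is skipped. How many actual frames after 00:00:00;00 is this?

Complete 10-minute blocks: 0, each 17982 frames → 0.
Remaining 4 whole minutes in the current block: 1800 + 3 × 1798 = 7194 frames.
Within the current minute: 34 × 30 + 1 − 2 = 1019 (labels ;00/;01 skipped at this minute). Total = 0 + 7194 + 1019 = 8213.

8213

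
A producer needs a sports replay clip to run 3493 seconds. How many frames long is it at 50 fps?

Frames = 3493 × 50 = 174650.

174650 frames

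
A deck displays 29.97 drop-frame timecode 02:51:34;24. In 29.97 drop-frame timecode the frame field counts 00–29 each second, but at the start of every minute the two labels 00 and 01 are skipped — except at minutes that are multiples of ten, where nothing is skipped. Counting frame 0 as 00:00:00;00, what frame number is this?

308536

Complete 10-minute blocks: 17, each 17982 frames → 305694.
Remaining 1 whole minute in the current block: 1800 + 0 × 1798 = 1800 frames.
Within the current minute: 34 × 30 + 24 − 2 = 1042 (labels ;00/;01 skipped at this minute). Total = 305694 + 1800 + 1042 = 308536.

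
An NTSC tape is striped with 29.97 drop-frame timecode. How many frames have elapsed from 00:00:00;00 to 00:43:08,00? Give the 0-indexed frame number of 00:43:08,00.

Complete 10-minute blocks: 4, each 17982 frames → 71928.
Remaining 3 whole minutes in the current block: 1800 + 2 × 1798 = 5396 frames.
Within the current minute: 8 × 30 + 0 − 2 = 238 (labels ;00/;01 skipped at this minute). Total = 71928 + 5396 + 238 = 77562.

77562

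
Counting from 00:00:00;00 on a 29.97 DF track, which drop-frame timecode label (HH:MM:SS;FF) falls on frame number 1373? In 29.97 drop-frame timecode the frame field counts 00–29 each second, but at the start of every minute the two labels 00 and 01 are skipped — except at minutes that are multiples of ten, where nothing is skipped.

Each 10-minute DF block holds 10 × 60 × 30 − 9 × 2 = 17982 frames. 1373 ÷ 17982 → 0 full blocks, remainder 1373.
Within the partial block the first minute is 1800 frames and each further minute 1798, so 0 further minute boundaries passed. Total skipped labels = 18 × 0 + 2 × 0 = 0.
Non-drop label index = 1373 + 0 = 1373; at 30 labels/s that is 00:00:45:23, i.e. DF 00:00:45;23.

00:00:45;23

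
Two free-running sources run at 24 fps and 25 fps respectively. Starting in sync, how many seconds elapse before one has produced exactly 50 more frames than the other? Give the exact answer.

The gap grows by |25 − 24| = 1 frame per second.
Time for a 50-frame gap: 50 ÷ (1) = 50 s.

50 seconds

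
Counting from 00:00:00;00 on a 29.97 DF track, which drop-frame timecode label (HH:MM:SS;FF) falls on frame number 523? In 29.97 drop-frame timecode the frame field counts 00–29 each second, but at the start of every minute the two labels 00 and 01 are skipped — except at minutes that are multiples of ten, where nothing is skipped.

00:00:17;13

Ten DF minutes hold 17982 frames, so frame 523 lies in block 0 (frames 0–17981) with 523 frames into that block.
The block's first minute is 1800 frames and the rest 1798 each; 523 frames reaches minute 0, so 0 × 18 + 0 × 2 = 0 labels have been skipped so far.
Adding those back, label number 523 + 0 = 523 at 30 labels/s is 17 s + 13 f = 0 h 0 min 17 s frame 13, i.e. 00:00:17;13.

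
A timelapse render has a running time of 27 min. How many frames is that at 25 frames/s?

27 min = 1620 s.
Frames = 1620 × 25 = 40500.

40500 frames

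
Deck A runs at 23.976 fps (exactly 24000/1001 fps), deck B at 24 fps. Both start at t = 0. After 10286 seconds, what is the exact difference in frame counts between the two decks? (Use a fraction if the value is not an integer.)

A emits 24000/1001 × 10286 = 246864000/1001 frames; B emits 24 × 10286 = 246864.
Difference = 246864/1001 frames (≈ 246.6174); B is ahead of A.

246864/1001 frames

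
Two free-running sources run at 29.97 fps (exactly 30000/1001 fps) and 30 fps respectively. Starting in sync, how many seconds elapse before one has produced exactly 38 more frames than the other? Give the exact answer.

The gap grows by |30 − 30000/1001| = 30/1001 frames per second.
Time for a 38-frame gap: 38 ÷ (30/1001) = 19019/15 s.

19019/15 seconds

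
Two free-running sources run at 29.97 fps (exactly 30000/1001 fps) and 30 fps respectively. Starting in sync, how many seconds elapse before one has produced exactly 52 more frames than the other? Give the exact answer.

26026/15 seconds

The gap grows by |30 − 30000/1001| = 30/1001 frames per second.
Time for a 52-frame gap: 52 ÷ (30/1001) = 26026/15 s.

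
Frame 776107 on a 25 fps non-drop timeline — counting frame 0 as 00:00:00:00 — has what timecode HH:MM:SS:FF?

08:37:24:07

776107 ÷ 25 = 31044 full seconds, remainder 7 frames.
31044 s = 8 h 37 min 24 s.
Timecode: 08:37:24:07.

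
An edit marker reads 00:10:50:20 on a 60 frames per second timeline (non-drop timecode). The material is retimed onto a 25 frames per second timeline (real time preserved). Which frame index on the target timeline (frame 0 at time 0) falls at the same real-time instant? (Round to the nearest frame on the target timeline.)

Source frame index: (0×3600 + 10×60 + 50) × 60 + 20 = 39020.
Real time: 39020 / (60) = 1951/3 s.
Target frame: (1951/3) × (25) = 48775/3 ≈ 16258.333 → 16258.

frame 16258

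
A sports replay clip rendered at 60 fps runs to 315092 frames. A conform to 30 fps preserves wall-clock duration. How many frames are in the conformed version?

Target frames = source frames × (target rate / source rate) = 315092 × (30)/(60) = 315092 × 1/2 = 157546.

157546 frames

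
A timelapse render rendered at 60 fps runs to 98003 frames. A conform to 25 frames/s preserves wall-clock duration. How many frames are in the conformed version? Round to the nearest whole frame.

40835 frames

Frames at target rate = 98003 × (25) / (60) = 490015/12 ≈ 40834.583.
Nearest whole frame: 40835.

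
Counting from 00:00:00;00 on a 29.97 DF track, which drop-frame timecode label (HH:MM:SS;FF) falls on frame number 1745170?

16:10:30;16

Each 10-minute DF block holds 10 × 60 × 30 − 9 × 2 = 17982 frames. 1745170 ÷ 17982 → 97 full blocks, remainder 916.
Within the partial block the first minute is 1800 frames and each further minute 1798, so 0 further minute boundaries passed. Total skipped labels = 18 × 97 + 2 × 0 = 1746.
Non-drop label index = 1745170 + 1746 = 1746916; at 30 labels/s that is 16:10:30:16, i.e. DF 16:10:30;16.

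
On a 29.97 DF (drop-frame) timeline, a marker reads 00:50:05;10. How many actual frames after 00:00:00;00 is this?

90070

As if non-drop at 30 labels/s: (0 × 3600 + 50 × 60 + 5) × 30 + 10 = 90160.
Minute boundaries passed: 50; those not divisible by 10: 50 − 5 = 45; dropped labels = 2 × 45 = 90.
Actual frame index = 90160 − 90 = 90070.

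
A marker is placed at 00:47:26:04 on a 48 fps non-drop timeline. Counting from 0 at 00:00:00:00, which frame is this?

Total seconds to the label: (0 × 3600 + 47 × 60 + 26) = 2846.
Frame index = 2846 × 48 + 4 = 136612.

frame 136612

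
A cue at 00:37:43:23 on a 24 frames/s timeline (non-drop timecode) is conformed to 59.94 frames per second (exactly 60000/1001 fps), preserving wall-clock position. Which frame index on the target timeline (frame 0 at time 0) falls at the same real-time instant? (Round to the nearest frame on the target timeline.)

Source frame index: (0×3600 + 37×60 + 43) × 24 + 23 = 54335.
Real time: 54335 / (24) = 54335/24 s.
Target frame: (54335/24) × (60000/1001) = 135837500/1001 ≈ 135701.798 → 135702.

frame 135702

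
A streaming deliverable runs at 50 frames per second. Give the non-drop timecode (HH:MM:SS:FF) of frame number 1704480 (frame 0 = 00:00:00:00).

1704480 ÷ 50 = 34089 full seconds, remainder 30 frames.
34089 s = 9 h 28 min 9 s.
Timecode: 09:28:09:30.

09:28:09:30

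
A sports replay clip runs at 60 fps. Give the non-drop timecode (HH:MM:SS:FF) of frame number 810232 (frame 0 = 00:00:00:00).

03:45:03:52

810232 ÷ 60 = 13503 full seconds, remainder 52 frames.
13503 s = 3 h 45 min 3 s.
Timecode: 03:45:03:52.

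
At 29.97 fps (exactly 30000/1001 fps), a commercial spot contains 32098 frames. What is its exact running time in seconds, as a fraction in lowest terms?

Running time = 32098 ÷ (30000/1001) = 32098 × 1001/30000 = 16065049/15000 s.

16065049/15000 seconds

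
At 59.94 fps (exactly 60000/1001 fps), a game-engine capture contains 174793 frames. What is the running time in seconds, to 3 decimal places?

2916.130 seconds

Running time = 174793 × 1001/60000 = 174967793/60000 s ≈ 2916.130 s.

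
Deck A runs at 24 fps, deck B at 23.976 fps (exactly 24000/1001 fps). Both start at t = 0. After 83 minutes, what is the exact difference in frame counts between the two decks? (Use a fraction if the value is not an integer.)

119520/1001 frames

83 min = 4980 s.
A emits 24 × 4980 = 119520 frames; B emits 24000/1001 × 4980 = 119520000/1001.
Difference = 119520/1001 frames (≈ 119.4006); B is behind A.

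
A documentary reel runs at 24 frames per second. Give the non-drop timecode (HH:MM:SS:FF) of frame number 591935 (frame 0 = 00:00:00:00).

06:51:03:23

591935 ÷ 24 = 24663 full seconds, remainder 23 frames.
24663 s = 6 h 51 min 3 s.
Timecode: 06:51:03:23.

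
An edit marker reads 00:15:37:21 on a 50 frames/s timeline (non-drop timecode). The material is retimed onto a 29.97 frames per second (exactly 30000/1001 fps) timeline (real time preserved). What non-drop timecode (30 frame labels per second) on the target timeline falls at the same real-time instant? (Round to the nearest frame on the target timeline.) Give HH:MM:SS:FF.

00:15:36:15

Source frame index: (0×3600 + 15×60 + 37) × 50 + 21 = 46871.
Real time: 46871 / (50) = 46871/50 s.
Target frame: (46871/50) × (30000/1001) = 2556600/91 ≈ 28094.505 → 28095.
At 30 labels/s: frame 28095 → 00:15:36:15.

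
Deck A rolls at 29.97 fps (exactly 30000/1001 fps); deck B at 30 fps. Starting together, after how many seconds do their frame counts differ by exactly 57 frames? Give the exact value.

1901.9 seconds

The gap grows by |30 − 30000/1001| = 30/1001 frames per second.
Time for a 57-frame gap: 57 ÷ (30/1001) = 1901.9 s.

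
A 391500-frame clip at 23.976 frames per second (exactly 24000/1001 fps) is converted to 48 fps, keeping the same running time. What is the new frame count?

Target frames = source frames × (target rate / source rate) = 391500 × (48)/(24000/1001) = 391500 × 1001/500 = 783783.

783783 frames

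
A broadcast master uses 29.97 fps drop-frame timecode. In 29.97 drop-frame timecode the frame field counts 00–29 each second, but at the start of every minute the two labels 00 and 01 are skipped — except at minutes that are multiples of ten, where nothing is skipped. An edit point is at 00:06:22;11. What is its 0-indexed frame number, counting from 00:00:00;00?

11459

As if non-drop at 30 labels/s: (0 × 3600 + 6 × 60 + 22) × 30 + 11 = 11471.
Minute boundaries passed: 6; those not divisible by 10: 6 − 0 = 6; dropped labels = 2 × 6 = 12.
Actual frame index = 11471 − 12 = 11459.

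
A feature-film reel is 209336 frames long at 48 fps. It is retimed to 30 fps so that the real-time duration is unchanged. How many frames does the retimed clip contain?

Frames at target rate = 209336 × (30) / (48) = 130835.

130835 frames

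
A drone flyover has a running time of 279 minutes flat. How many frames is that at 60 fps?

279 min = 16740 s.
Frames = 16740 × 60 = 1004400.

1004400 frames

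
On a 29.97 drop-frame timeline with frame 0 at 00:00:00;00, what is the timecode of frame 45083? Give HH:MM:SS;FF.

Ten DF minutes hold 17982 frames, so frame 45083 lies in block 2 (frames 35964–53945) with 9119 frames into that block.
The block's first minute is 1800 frames and the rest 1798 each; 9119 frames reaches minute 5, so 2 × 18 + 5 × 2 = 46 labels have been skipped so far.
Adding those back, label number 45083 + 46 = 45129 at 30 labels/s is 1504 s + 9 f = 0 h 25 min 4 s frame 9, i.e. 00:25:04;09.

00:25:04;09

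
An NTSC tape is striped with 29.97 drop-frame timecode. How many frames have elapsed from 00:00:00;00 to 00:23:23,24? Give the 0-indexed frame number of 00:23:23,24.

Complete 10-minute blocks: 2, each 17982 frames → 35964.
Remaining 3 whole minutes in the current block: 1800 + 2 × 1798 = 5396 frames.
Within the current minute: 23 × 30 + 24 − 2 = 712 (labels ;00/;01 skipped at this minute). Total = 35964 + 5396 + 712 = 42072.

42072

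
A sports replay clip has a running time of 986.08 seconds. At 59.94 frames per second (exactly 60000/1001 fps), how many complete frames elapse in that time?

Frames = 986.08 × 60000/1001 = 59164800/1001 ≈ 59105.6943.
Complete frames: 59105.

59105 frames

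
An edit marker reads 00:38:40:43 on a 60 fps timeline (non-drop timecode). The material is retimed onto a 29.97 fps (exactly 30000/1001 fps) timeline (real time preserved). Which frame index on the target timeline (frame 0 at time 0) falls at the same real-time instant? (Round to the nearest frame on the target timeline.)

frame 69552

Source frame index: (0×3600 + 38×60 + 40) × 60 + 43 = 139243.
Real time: 139243 / (60) = 139243/60 s.
Target frame: (139243/60) × (30000/1001) = 5355500/77 ≈ 69551.948 → 69552.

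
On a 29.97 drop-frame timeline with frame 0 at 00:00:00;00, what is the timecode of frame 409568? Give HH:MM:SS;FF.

Each 10-minute DF block holds 10 × 60 × 30 − 9 × 2 = 17982 frames. 409568 ÷ 17982 → 22 full blocks, remainder 13964.
Within the partial block the first minute is 1800 frames and each further minute 1798, so 7 further minute boundaries passed. Total skipped labels = 18 × 22 + 2 × 7 = 410.
Non-drop label index = 409568 + 410 = 409978; at 30 labels/s that is 03:47:45:28, i.e. DF 03:47:45;28.

03:47:45;28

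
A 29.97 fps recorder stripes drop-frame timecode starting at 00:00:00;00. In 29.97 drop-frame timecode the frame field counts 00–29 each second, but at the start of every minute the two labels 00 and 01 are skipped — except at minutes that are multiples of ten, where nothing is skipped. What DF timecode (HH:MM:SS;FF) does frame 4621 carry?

00:02:34;05

Ten DF minutes hold 17982 frames, so frame 4621 lies in block 0 (frames 0–17981) with 4621 frames into that block.
The block's first minute is 1800 frames and the rest 1798 each; 4621 frames reaches minute 2, so 0 × 18 + 2 × 2 = 4 labels have been skipped so far.
Adding those back, label number 4621 + 4 = 4625 at 30 labels/s is 154 s + 5 f = 0 h 2 min 34 s frame 5, i.e. 00:02:34;05.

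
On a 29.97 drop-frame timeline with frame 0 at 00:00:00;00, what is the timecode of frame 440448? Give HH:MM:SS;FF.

04:04:56;08

Ten DF minutes hold 17982 frames, so frame 440448 lies in block 24 (frames 431568–449549) with 8880 frames into that block.
The block's first minute is 1800 frames and the rest 1798 each; 8880 frames reaches minute 4, so 24 × 18 + 4 × 2 = 440 labels have been skipped so far.
Adding those back, label number 440448 + 440 = 440888 at 30 labels/s is 14696 s + 8 f = 4 h 4 min 56 s frame 8, i.e. 04:04:56;08.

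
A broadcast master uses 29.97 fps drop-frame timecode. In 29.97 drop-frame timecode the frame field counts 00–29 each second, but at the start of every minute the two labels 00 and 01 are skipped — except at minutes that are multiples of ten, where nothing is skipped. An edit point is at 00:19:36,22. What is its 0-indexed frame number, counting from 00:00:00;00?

35266

As if non-drop at 30 labels/s: (0 × 3600 + 19 × 60 + 36) × 30 + 22 = 35302.
Minute boundaries passed: 19; those not divisible by 10: 19 − 1 = 18; dropped labels = 2 × 18 = 36.
Actual frame index = 35302 − 36 = 35266.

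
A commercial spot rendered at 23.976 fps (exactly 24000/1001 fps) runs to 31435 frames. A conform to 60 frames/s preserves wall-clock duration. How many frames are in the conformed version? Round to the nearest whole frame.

Frames at target rate = 31435 × (60) / (24000/1001) = 6293287/80 ≈ 78666.087.
Nearest whole frame: 78666.

78666 frames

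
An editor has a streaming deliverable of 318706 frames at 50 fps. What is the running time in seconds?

6374.12 seconds

Running time = 318706 / (50) = 6374.12 s.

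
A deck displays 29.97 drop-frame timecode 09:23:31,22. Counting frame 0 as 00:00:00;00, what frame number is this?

Complete 10-minute blocks: 56, each 17982 frames → 1006992.
Remaining 3 whole minutes in the current block: 1800 + 2 × 1798 = 5396 frames.
Within the current minute: 31 × 30 + 22 − 2 = 950 (labels ;00/;01 skipped at this minute). Total = 1006992 + 5396 + 950 = 1013338.

1013338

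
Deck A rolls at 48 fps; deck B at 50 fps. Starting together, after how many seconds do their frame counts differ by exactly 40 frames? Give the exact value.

The gap grows by |50 − 48| = 2 frames per second.
Time for a 40-frame gap: 40 ÷ (2) = 20 s.

20 seconds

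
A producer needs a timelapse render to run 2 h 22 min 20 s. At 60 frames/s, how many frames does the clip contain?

2 h 22 min 20 s = 8540 s.
Frames = 8540 × 60 = 512400.

512400 frames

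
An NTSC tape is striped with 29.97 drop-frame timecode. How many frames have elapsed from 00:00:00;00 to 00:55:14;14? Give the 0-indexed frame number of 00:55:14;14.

99334

Complete 10-minute blocks: 5, each 17982 frames → 89910.
Remaining 5 whole minutes in the current block: 1800 + 4 × 1798 = 8992 frames.
Within the current minute: 14 × 30 + 14 − 2 = 432 (labels ;00/;01 skipped at this minute). Total = 89910 + 8992 + 432 = 99334.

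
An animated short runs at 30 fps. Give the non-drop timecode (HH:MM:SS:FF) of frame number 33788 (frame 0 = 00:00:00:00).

33788 ÷ 30 = 1126 full seconds, remainder 8 frames.
1126 s = 0 h 18 min 46 s.
Timecode: 00:18:46:08.

00:18:46:08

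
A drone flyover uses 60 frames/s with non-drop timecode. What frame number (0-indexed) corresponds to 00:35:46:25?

Total seconds to the label: (0 × 3600 + 35 × 60 + 46) = 2146.
Frame index = 2146 × 60 + 25 = 128785.

frame 128785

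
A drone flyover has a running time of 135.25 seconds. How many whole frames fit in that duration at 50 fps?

Frames = 135.25 × 50 = 13525/2 ≈ 6762.5000.
Complete frames: 6762.

6762 frames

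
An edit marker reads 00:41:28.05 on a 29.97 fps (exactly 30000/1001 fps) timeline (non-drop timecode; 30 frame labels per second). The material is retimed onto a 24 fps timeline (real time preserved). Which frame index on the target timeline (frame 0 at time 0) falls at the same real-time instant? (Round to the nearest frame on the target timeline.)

Source frame index: (0×3600 + 41×60 + 28) × 30 + 5 = 74645.
Real time: 74645 / (30000/1001) = 14943929/6000 s.
Target frame: (14943929/6000) × (24) = 14943929/250 ≈ 59775.716 → 59776.

frame 59776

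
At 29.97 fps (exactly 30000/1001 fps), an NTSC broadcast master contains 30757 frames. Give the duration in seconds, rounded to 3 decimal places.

1026.259 seconds

Running time = 30757 × 1001/30000 = 30787757/30000 s ≈ 1026.259 s.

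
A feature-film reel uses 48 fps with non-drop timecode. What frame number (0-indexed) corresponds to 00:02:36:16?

frame 7504

Total seconds to the label: (0 × 3600 + 2 × 60 + 36) = 156.
Frame index = 156 × 48 + 16 = 7504.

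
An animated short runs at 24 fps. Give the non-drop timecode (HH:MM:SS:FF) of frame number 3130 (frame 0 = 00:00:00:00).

3130 ÷ 24 = 130 full seconds, remainder 10 frames.
130 s = 0 h 2 min 10 s.
Timecode: 00:02:10:10.

00:02:10:10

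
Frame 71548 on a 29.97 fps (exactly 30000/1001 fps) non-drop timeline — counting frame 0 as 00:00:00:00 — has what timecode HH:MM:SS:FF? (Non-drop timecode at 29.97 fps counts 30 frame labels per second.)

00:39:44:28

71548 ÷ 30 = 2384 full seconds, remainder 28 frames.
2384 s = 0 h 39 min 44 s.
Timecode: 00:39:44:28.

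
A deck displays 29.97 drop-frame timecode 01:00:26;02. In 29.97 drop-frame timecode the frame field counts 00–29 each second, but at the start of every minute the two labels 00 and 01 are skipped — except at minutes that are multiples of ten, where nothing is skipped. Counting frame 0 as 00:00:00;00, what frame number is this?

108674

Complete 10-minute blocks: 6, each 17982 frames → 107892.
Remaining 0 whole minutes in the current block: 0 frames.
Within the current minute: 26 × 30 + 2 = 782. Total = 107892 + 0 + 782 = 108674.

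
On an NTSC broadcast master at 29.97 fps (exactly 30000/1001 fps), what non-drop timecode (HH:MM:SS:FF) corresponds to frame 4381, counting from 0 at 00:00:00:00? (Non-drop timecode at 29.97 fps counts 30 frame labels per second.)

4381 ÷ 30 = 146 full seconds, remainder 1 frame.
146 s = 0 h 2 min 26 s.
Timecode: 00:02:26:01.

00:02:26:01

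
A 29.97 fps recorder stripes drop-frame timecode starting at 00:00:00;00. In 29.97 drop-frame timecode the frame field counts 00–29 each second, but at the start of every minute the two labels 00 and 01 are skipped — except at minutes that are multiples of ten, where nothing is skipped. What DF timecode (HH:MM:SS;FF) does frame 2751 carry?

00:01:31;23

Each 10-minute DF block holds 10 × 60 × 30 − 9 × 2 = 17982 frames. 2751 ÷ 17982 → 0 full blocks, remainder 2751.
Within the partial block the first minute is 1800 frames and each further minute 1798, so 1 further minute boundary passed. Total skipped labels = 18 × 0 + 2 × 1 = 2.
Non-drop label index = 2751 + 2 = 2753; at 30 labels/s that is 00:01:31:23, i.e. DF 00:01:31;23.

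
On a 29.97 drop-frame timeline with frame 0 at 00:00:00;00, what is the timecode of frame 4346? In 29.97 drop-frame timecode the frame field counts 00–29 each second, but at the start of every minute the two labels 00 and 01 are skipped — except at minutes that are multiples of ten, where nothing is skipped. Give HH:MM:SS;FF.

Ten DF minutes hold 17982 frames, so frame 4346 lies in block 0 (frames 0–17981) with 4346 frames into that block.
The block's first minute is 1800 frames and the rest 1798 each; 4346 frames reaches minute 2, so 0 × 18 + 2 × 2 = 4 labels have been skipped so far.
Adding those back, label number 4346 + 4 = 4350 at 30 labels/s is 145 s + 0 f = 0 h 2 min 25 s frame 0, i.e. 00:02:25;00.

00:02:25;00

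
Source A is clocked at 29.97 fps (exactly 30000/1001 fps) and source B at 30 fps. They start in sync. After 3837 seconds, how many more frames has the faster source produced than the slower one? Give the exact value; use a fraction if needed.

115110/1001 frames

A emits 30000/1001 × 3837 = 115110000/1001 frames; B emits 30 × 3837 = 115110.
Difference = 115110/1001 frames (≈ 114.9950); B is ahead of A.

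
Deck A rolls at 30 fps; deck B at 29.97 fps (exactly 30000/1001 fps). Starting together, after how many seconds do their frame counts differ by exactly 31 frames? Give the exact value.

The gap grows by |30000/1001 − 30| = 30/1001 frames per second.
Time for a 31-frame gap: 31 ÷ (30/1001) = 31031/30 s.

31031/30 seconds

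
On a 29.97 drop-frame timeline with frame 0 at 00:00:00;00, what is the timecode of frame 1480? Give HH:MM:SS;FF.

Ten DF minutes hold 17982 frames, so frame 1480 lies in block 0 (frames 0–17981) with 1480 frames into that block.
The block's first minute is 1800 frames and the rest 1798 each; 1480 frames reaches minute 0, so 0 × 18 + 0 × 2 = 0 labels have been skipped so far.
Adding those back, label number 1480 + 0 = 1480 at 30 labels/s is 49 s + 10 f = 0 h 0 min 49 s frame 10, i.e. 00:00:49;10.

00:00:49;10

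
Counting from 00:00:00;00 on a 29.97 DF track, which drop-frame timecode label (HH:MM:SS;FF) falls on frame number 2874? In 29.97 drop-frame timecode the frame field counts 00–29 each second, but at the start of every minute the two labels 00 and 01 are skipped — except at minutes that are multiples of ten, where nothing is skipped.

00:01:35;26

Each 10-minute DF block holds 10 × 60 × 30 − 9 × 2 = 17982 frames. 2874 ÷ 17982 → 0 full blocks, remainder 2874.
Within the partial block the first minute is 1800 frames and each further minute 1798, so 1 further minute boundary passed. Total skipped labels = 18 × 0 + 2 × 1 = 2.
Non-drop label index = 2874 + 2 = 2876; at 30 labels/s that is 00:01:35:26, i.e. DF 00:01:35;26.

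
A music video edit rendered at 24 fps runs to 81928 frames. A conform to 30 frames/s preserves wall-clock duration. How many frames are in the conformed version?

102410 frames

Target frames = source frames × (target rate / source rate) = 81928 × (30)/(24) = 81928 × 5/4 = 102410.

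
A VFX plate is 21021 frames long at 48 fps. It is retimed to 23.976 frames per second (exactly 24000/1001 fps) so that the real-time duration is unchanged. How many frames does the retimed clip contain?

10500 frames

Target frames = source frames × (target rate / source rate) = 21021 × (24000/1001)/(48) = 21021 × 500/1001 = 10500.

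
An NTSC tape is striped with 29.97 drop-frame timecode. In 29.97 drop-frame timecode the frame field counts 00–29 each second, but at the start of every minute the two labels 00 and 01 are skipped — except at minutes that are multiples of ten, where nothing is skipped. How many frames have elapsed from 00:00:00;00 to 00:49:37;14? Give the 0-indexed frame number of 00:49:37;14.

89234

As if non-drop at 30 labels/s: (0 × 3600 + 49 × 60 + 37) × 30 + 14 = 89324.
Minute boundaries passed: 49; those not divisible by 10: 49 − 4 = 45; dropped labels = 2 × 45 = 90.
Actual frame index = 89324 − 90 = 89234.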